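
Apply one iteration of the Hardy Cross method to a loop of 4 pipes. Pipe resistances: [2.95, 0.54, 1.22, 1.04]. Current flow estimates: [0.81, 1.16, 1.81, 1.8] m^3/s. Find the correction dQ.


Numerator terms (r*Q*|Q|): 2.95*0.81*|0.81| = 1.9355; 0.54*1.16*|1.16| = 0.7266; 1.22*1.81*|1.81| = 3.9968; 1.04*1.8*|1.8| = 3.3696.
Sum of numerator = 10.0286.
Denominator terms (r*|Q|): 2.95*|0.81| = 2.3895; 0.54*|1.16| = 0.6264; 1.22*|1.81| = 2.2082; 1.04*|1.8| = 1.872.
2 * sum of denominator = 2 * 7.0961 = 14.1922.
dQ = -10.0286 / 14.1922 = -0.7066 m^3/s.

-0.7066


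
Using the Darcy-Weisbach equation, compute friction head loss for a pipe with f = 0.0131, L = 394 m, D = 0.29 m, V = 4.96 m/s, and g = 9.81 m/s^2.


Darcy-Weisbach equation: h_f = f * (L/D) * V^2/(2g).
f * L/D = 0.0131 * 394/0.29 = 17.7979.
V^2/(2g) = 4.96^2 / (2*9.81) = 24.6016 / 19.62 = 1.2539 m.
h_f = 17.7979 * 1.2539 = 22.317 m.

22.317


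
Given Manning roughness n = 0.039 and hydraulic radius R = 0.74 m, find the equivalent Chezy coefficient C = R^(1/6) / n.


The Chezy coefficient relates to Manning's n through C = R^(1/6) / n.
R^(1/6) = 0.74^(1/6) = 0.951054.
C = 0.951054 / 0.039 = 24.39 m^(1/2)/s.

24.39


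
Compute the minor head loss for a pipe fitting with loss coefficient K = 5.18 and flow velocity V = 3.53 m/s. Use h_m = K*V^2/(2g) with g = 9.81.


Minor loss formula: h_m = K * V^2/(2g).
V^2 = 3.53^2 = 12.4609.
V^2/(2g) = 12.4609 / 19.62 = 0.6351 m.
h_m = 5.18 * 0.6351 = 3.2899 m.

3.2899


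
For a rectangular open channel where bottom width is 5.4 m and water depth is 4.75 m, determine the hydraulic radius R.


For a rectangular section:
Flow area A = b * y = 5.4 * 4.75 = 25.65 m^2.
Wetted perimeter P = b + 2y = 5.4 + 2*4.75 = 14.9 m.
Hydraulic radius R = A/P = 25.65 / 14.9 = 1.7215 m.

1.7215


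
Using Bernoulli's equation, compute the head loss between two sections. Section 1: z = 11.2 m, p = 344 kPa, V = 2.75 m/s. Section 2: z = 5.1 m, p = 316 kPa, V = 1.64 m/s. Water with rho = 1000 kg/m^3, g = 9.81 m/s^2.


Total head at each section: H = z + p/(rho*g) + V^2/(2g).
H1 = 11.2 + 344*1000/(1000*9.81) + 2.75^2/(2*9.81)
   = 11.2 + 35.066 + 0.3854
   = 46.652 m.
H2 = 5.1 + 316*1000/(1000*9.81) + 1.64^2/(2*9.81)
   = 5.1 + 32.212 + 0.1371
   = 37.449 m.
h_L = H1 - H2 = 46.652 - 37.449 = 9.203 m.

9.203


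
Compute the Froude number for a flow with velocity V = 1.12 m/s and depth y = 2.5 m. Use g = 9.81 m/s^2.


The Froude number is defined as Fr = V / sqrt(g*y).
g*y = 9.81 * 2.5 = 24.525.
sqrt(g*y) = sqrt(24.525) = 4.9523.
Fr = 1.12 / 4.9523 = 0.2262.

0.2262


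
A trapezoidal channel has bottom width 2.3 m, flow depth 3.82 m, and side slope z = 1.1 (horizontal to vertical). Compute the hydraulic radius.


For a trapezoidal section with side slope z:
A = (b + z*y)*y = (2.3 + 1.1*3.82)*3.82 = 24.838 m^2.
P = b + 2*y*sqrt(1 + z^2) = 2.3 + 2*3.82*sqrt(1 + 1.1^2) = 13.658 m.
R = A/P = 24.838 / 13.658 = 1.8186 m.

1.8186


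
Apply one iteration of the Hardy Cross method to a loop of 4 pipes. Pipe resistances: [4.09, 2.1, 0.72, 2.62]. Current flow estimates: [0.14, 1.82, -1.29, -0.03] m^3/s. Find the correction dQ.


Numerator terms (r*Q*|Q|): 4.09*0.14*|0.14| = 0.0802; 2.1*1.82*|1.82| = 6.956; 0.72*-1.29*|-1.29| = -1.1982; 2.62*-0.03*|-0.03| = -0.0024.
Sum of numerator = 5.8357.
Denominator terms (r*|Q|): 4.09*|0.14| = 0.5726; 2.1*|1.82| = 3.822; 0.72*|-1.29| = 0.9288; 2.62*|-0.03| = 0.0786.
2 * sum of denominator = 2 * 5.402 = 10.804.
dQ = -5.8357 / 10.804 = -0.5401 m^3/s.

-0.5401


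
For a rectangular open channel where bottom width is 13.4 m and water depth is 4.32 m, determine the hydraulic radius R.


For a rectangular section:
Flow area A = b * y = 13.4 * 4.32 = 57.89 m^2.
Wetted perimeter P = b + 2y = 13.4 + 2*4.32 = 22.04 m.
Hydraulic radius R = A/P = 57.89 / 22.04 = 2.6265 m.

2.6265


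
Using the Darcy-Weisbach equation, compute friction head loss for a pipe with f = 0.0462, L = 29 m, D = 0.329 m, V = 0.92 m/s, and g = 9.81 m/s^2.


Darcy-Weisbach equation: h_f = f * (L/D) * V^2/(2g).
f * L/D = 0.0462 * 29/0.329 = 4.0723.
V^2/(2g) = 0.92^2 / (2*9.81) = 0.8464 / 19.62 = 0.0431 m.
h_f = 4.0723 * 0.0431 = 0.176 m.

0.176


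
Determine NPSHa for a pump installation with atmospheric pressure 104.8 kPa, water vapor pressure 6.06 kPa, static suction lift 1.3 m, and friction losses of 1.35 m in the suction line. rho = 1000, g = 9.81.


NPSHa = p_atm/(rho*g) - z_s - hf_s - p_vap/(rho*g).
p_atm/(rho*g) = 104.8*1000 / (1000*9.81) = 10.683 m.
p_vap/(rho*g) = 6.06*1000 / (1000*9.81) = 0.618 m.
NPSHa = 10.683 - 1.3 - 1.35 - 0.618
      = 7.42 m.

7.42


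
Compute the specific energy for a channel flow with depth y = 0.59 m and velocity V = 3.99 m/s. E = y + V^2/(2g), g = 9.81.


Specific energy E = y + V^2/(2g).
Velocity head = V^2/(2g) = 3.99^2 / (2*9.81) = 15.9201 / 19.62 = 0.8114 m.
E = 0.59 + 0.8114 = 1.4014 m.

1.4014


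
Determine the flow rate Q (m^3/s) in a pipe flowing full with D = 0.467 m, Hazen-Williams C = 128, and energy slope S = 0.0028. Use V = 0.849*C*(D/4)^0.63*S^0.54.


For a full circular pipe, R = D/4 = 0.467/4 = 0.1168 m.
V = 0.849 * 128 * 0.1168^0.63 * 0.0028^0.54
  = 0.849 * 128 * 0.258447 * 0.041828
  = 1.1748 m/s.
Pipe area A = pi*D^2/4 = pi*0.467^2/4 = 0.1713 m^2.
Q = A * V = 0.1713 * 1.1748 = 0.2012 m^3/s.

0.2012


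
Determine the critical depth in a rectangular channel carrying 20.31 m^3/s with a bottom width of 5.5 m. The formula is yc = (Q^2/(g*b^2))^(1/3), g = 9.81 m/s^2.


Using yc = (Q^2 / (g * b^2))^(1/3):
Q^2 = 20.31^2 = 412.5.
g * b^2 = 9.81 * 5.5^2 = 9.81 * 30.25 = 296.75.
Q^2 / (g*b^2) = 412.5 / 296.75 = 1.3901.
yc = 1.3901^(1/3) = 1.116 m.

1.116


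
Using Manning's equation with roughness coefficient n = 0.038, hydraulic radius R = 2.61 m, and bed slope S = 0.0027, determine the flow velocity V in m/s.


Manning's equation gives V = (1/n) * R^(2/3) * S^(1/2).
First, compute R^(2/3) = 2.61^(2/3) = 1.8957.
Next, S^(1/2) = 0.0027^(1/2) = 0.051962.
Then 1/n = 1/0.038 = 26.32.
V = 26.32 * 1.8957 * 0.051962 = 2.5921 m/s.

2.5921


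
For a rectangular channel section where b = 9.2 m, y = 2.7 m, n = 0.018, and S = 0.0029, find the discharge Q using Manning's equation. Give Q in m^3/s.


For a rectangular channel, the cross-sectional area A = b * y = 9.2 * 2.7 = 24.84 m^2.
The wetted perimeter P = b + 2y = 9.2 + 2*2.7 = 14.6 m.
Hydraulic radius R = A/P = 24.84/14.6 = 1.7014 m.
Velocity V = (1/n)*R^(2/3)*S^(1/2) = (1/0.018)*1.7014^(2/3)*0.0029^(1/2) = 4.2638 m/s.
Discharge Q = A * V = 24.84 * 4.2638 = 105.912 m^3/s.

105.912


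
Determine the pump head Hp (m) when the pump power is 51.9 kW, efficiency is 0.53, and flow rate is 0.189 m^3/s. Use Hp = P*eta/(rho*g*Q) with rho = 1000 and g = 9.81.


Pump head formula: Hp = P * eta / (rho * g * Q).
Numerator: P * eta = 51.9 * 1000 * 0.53 = 27507.0 W.
Denominator: rho * g * Q = 1000 * 9.81 * 0.189 = 1854.09.
Hp = 27507.0 / 1854.09 = 14.84 m.

14.84


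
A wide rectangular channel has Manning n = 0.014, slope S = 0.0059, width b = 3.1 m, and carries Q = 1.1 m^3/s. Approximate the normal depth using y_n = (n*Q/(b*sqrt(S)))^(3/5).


We use the wide-channel approximation y_n = (n*Q/(b*sqrt(S)))^(3/5).
sqrt(S) = sqrt(0.0059) = 0.076811.
Numerator: n*Q = 0.014 * 1.1 = 0.0154.
Denominator: b*sqrt(S) = 3.1 * 0.076811 = 0.238114.
arg = 0.0647.
y_n = 0.0647^(3/5) = 0.1934 m.

0.1934


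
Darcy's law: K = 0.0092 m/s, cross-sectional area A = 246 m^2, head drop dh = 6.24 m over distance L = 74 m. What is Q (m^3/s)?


Darcy's law: Q = K * A * i, where i = dh/L.
Hydraulic gradient i = 6.24 / 74 = 0.084324.
Q = 0.0092 * 246 * 0.084324
  = 0.1908 m^3/s.

0.1908


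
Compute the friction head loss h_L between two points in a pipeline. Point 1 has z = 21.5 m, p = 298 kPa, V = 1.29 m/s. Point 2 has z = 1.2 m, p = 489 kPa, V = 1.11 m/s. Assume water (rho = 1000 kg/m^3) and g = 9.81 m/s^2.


Total head at each section: H = z + p/(rho*g) + V^2/(2g).
H1 = 21.5 + 298*1000/(1000*9.81) + 1.29^2/(2*9.81)
   = 21.5 + 30.377 + 0.0848
   = 51.962 m.
H2 = 1.2 + 489*1000/(1000*9.81) + 1.11^2/(2*9.81)
   = 1.2 + 49.847 + 0.0628
   = 51.11 m.
h_L = H1 - H2 = 51.962 - 51.11 = 0.852 m.

0.852


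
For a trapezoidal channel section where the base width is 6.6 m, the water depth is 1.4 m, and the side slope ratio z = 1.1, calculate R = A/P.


For a trapezoidal section with side slope z:
A = (b + z*y)*y = (6.6 + 1.1*1.4)*1.4 = 11.396 m^2.
P = b + 2*y*sqrt(1 + z^2) = 6.6 + 2*1.4*sqrt(1 + 1.1^2) = 10.762 m.
R = A/P = 11.396 / 10.762 = 1.0589 m.

1.0589


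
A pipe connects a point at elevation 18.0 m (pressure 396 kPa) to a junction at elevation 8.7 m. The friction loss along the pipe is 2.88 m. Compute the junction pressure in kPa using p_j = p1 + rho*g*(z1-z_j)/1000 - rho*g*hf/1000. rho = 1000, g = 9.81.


Junction pressure: p_j = p1 + rho*g*(z1 - z_j)/1000 - rho*g*hf/1000.
Elevation term = 1000*9.81*(18.0 - 8.7)/1000 = 91.233 kPa.
Friction term = 1000*9.81*2.88/1000 = 28.253 kPa.
p_j = 396 + 91.233 - 28.253 = 458.98 kPa.

458.98


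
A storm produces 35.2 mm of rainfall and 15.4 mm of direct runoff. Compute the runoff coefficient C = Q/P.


The runoff coefficient C = runoff depth / rainfall depth.
C = 15.4 / 35.2
  = 0.4375.

0.4375


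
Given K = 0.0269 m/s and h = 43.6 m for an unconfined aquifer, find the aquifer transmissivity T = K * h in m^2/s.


Transmissivity is defined as T = K * h.
T = 0.0269 * 43.6
  = 1.1728 m^2/s.

1.1728


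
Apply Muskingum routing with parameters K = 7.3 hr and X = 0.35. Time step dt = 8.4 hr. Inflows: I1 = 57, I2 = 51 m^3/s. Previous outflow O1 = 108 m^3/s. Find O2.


Muskingum coefficients:
denom = 2*K*(1-X) + dt = 2*7.3*(1-0.35) + 8.4 = 17.89.
C0 = (dt - 2*K*X)/denom = (8.4 - 2*7.3*0.35)/17.89 = 0.1839.
C1 = (dt + 2*K*X)/denom = (8.4 + 2*7.3*0.35)/17.89 = 0.7552.
C2 = (2*K*(1-X) - dt)/denom = 0.0609.
O2 = C0*I2 + C1*I1 + C2*O1
   = 0.1839*51 + 0.7552*57 + 0.0609*108
   = 59.0 m^3/s.

59.0


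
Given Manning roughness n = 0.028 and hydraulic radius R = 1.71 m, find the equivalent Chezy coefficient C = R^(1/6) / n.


The Chezy coefficient relates to Manning's n through C = R^(1/6) / n.
R^(1/6) = 1.71^(1/6) = 1.093535.
C = 1.093535 / 0.028 = 39.05 m^(1/2)/s.

39.05


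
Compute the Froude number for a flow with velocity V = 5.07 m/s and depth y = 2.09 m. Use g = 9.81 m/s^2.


The Froude number is defined as Fr = V / sqrt(g*y).
g*y = 9.81 * 2.09 = 20.5029.
sqrt(g*y) = sqrt(20.5029) = 4.528.
Fr = 5.07 / 4.528 = 1.1197.

1.1197


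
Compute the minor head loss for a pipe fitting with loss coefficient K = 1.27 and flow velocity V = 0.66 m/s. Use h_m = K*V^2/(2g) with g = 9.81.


Minor loss formula: h_m = K * V^2/(2g).
V^2 = 0.66^2 = 0.4356.
V^2/(2g) = 0.4356 / 19.62 = 0.0222 m.
h_m = 1.27 * 0.0222 = 0.0282 m.

0.0282


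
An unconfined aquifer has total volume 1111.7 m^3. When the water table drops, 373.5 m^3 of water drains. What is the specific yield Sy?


Specific yield Sy = Volume drained / Total volume.
Sy = 373.5 / 1111.7
   = 0.336.

0.336


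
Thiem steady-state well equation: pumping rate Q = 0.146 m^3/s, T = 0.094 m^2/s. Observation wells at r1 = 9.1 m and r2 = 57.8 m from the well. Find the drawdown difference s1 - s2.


Thiem equation: s1 - s2 = Q/(2*pi*T) * ln(r2/r1).
ln(r2/r1) = ln(57.8/9.1) = 1.8487.
Q/(2*pi*T) = 0.146 / (2*pi*0.094) = 0.146 / 0.5906 = 0.2472.
s1 - s2 = 0.2472 * 1.8487 = 0.457 m.

0.457


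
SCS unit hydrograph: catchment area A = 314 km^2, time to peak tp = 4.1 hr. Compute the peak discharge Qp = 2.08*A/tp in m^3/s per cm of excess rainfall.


SCS formula: Qp = 2.08 * A / tp.
Qp = 2.08 * 314 / 4.1
   = 653.12 / 4.1
   = 159.3 m^3/s per cm.

159.3


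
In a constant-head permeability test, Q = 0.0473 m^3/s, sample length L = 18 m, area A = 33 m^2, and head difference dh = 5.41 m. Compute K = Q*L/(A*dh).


From K = Q*L / (A*dh):
Numerator: Q*L = 0.0473 * 18 = 0.8514.
Denominator: A*dh = 33 * 5.41 = 178.53.
K = 0.8514 / 178.53 = 0.004769 m/s.

0.004769


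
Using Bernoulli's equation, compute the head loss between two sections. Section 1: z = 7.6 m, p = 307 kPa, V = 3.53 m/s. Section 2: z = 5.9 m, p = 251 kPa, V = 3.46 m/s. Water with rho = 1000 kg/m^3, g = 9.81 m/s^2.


Total head at each section: H = z + p/(rho*g) + V^2/(2g).
H1 = 7.6 + 307*1000/(1000*9.81) + 3.53^2/(2*9.81)
   = 7.6 + 31.295 + 0.6351
   = 39.53 m.
H2 = 5.9 + 251*1000/(1000*9.81) + 3.46^2/(2*9.81)
   = 5.9 + 25.586 + 0.6102
   = 32.096 m.
h_L = H1 - H2 = 39.53 - 32.096 = 7.433 m.

7.433


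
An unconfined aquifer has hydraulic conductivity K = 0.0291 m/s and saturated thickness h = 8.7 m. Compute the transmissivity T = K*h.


Transmissivity is defined as T = K * h.
T = 0.0291 * 8.7
  = 0.2532 m^2/s.

0.2532


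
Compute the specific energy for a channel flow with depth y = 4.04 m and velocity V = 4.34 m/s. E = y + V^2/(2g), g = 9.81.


Specific energy E = y + V^2/(2g).
Velocity head = V^2/(2g) = 4.34^2 / (2*9.81) = 18.8356 / 19.62 = 0.96 m.
E = 4.04 + 0.96 = 5.0 m.

5.0


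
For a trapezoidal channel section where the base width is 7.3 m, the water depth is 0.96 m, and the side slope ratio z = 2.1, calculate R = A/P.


For a trapezoidal section with side slope z:
A = (b + z*y)*y = (7.3 + 2.1*0.96)*0.96 = 8.943 m^2.
P = b + 2*y*sqrt(1 + z^2) = 7.3 + 2*0.96*sqrt(1 + 2.1^2) = 11.766 m.
R = A/P = 8.943 / 11.766 = 0.7601 m.

0.7601


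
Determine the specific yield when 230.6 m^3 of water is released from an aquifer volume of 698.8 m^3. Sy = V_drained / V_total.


Specific yield Sy = Volume drained / Total volume.
Sy = 230.6 / 698.8
   = 0.33.

0.33


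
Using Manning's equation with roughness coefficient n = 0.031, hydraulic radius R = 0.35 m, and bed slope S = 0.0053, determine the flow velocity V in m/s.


Manning's equation gives V = (1/n) * R^(2/3) * S^(1/2).
First, compute R^(2/3) = 0.35^(2/3) = 0.4966.
Next, S^(1/2) = 0.0053^(1/2) = 0.072801.
Then 1/n = 1/0.031 = 32.26.
V = 32.26 * 0.4966 * 0.072801 = 1.1663 m/s.

1.1663


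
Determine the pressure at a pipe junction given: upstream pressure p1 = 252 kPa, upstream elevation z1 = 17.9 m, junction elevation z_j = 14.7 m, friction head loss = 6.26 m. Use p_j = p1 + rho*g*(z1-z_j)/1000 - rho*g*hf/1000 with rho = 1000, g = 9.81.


Junction pressure: p_j = p1 + rho*g*(z1 - z_j)/1000 - rho*g*hf/1000.
Elevation term = 1000*9.81*(17.9 - 14.7)/1000 = 31.392 kPa.
Friction term = 1000*9.81*6.26/1000 = 61.411 kPa.
p_j = 252 + 31.392 - 61.411 = 221.98 kPa.

221.98


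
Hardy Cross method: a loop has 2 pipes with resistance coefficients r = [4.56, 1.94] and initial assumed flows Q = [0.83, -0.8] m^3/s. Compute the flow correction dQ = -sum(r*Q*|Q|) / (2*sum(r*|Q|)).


Numerator terms (r*Q*|Q|): 4.56*0.83*|0.83| = 3.1414; 1.94*-0.8*|-0.8| = -1.2416.
Sum of numerator = 1.8998.
Denominator terms (r*|Q|): 4.56*|0.83| = 3.7848; 1.94*|-0.8| = 1.552.
2 * sum of denominator = 2 * 5.3368 = 10.6736.
dQ = -1.8998 / 10.6736 = -0.178 m^3/s.

-0.178


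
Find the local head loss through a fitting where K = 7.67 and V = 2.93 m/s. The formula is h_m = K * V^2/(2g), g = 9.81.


Minor loss formula: h_m = K * V^2/(2g).
V^2 = 2.93^2 = 8.5849.
V^2/(2g) = 8.5849 / 19.62 = 0.4376 m.
h_m = 7.67 * 0.4376 = 3.3561 m.

3.3561


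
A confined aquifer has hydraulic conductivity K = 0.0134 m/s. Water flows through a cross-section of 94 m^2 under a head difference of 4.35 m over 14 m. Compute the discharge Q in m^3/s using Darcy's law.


Darcy's law: Q = K * A * i, where i = dh/L.
Hydraulic gradient i = 4.35 / 14 = 0.310714.
Q = 0.0134 * 94 * 0.310714
  = 0.3914 m^3/s.

0.3914


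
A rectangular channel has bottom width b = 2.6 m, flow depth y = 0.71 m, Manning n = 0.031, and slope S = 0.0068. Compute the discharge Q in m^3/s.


For a rectangular channel, the cross-sectional area A = b * y = 2.6 * 0.71 = 1.85 m^2.
The wetted perimeter P = b + 2y = 2.6 + 2*0.71 = 4.02 m.
Hydraulic radius R = A/P = 1.85/4.02 = 0.4592 m.
Velocity V = (1/n)*R^(2/3)*S^(1/2) = (1/0.031)*0.4592^(2/3)*0.0068^(1/2) = 1.5833 m/s.
Discharge Q = A * V = 1.85 * 1.5833 = 2.923 m^3/s.

2.923


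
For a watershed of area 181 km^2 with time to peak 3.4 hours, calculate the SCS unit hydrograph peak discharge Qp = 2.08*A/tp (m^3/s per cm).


SCS formula: Qp = 2.08 * A / tp.
Qp = 2.08 * 181 / 3.4
   = 376.48 / 3.4
   = 110.73 m^3/s per cm.

110.73


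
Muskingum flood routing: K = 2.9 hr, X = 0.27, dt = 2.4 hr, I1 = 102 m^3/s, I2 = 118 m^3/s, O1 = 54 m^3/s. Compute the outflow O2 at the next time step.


Muskingum coefficients:
denom = 2*K*(1-X) + dt = 2*2.9*(1-0.27) + 2.4 = 6.634.
C0 = (dt - 2*K*X)/denom = (2.4 - 2*2.9*0.27)/6.634 = 0.1257.
C1 = (dt + 2*K*X)/denom = (2.4 + 2*2.9*0.27)/6.634 = 0.5978.
C2 = (2*K*(1-X) - dt)/denom = 0.2765.
O2 = C0*I2 + C1*I1 + C2*O1
   = 0.1257*118 + 0.5978*102 + 0.2765*54
   = 90.74 m^3/s.

90.74


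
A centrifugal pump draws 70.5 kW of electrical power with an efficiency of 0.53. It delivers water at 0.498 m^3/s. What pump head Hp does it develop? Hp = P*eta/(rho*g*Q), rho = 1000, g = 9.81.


Pump head formula: Hp = P * eta / (rho * g * Q).
Numerator: P * eta = 70.5 * 1000 * 0.53 = 37365.0 W.
Denominator: rho * g * Q = 1000 * 9.81 * 0.498 = 4885.38.
Hp = 37365.0 / 4885.38 = 7.65 m.

7.65


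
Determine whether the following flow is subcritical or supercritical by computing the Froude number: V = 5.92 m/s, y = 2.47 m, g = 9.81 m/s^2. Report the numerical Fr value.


The Froude number is defined as Fr = V / sqrt(g*y).
g*y = 9.81 * 2.47 = 24.2307.
sqrt(g*y) = sqrt(24.2307) = 4.9225.
Fr = 5.92 / 4.9225 = 1.2026.
Since Fr > 1, the flow is supercritical.

1.2026


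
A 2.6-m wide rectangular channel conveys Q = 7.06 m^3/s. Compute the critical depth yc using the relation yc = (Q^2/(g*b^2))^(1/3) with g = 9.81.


Using yc = (Q^2 / (g * b^2))^(1/3):
Q^2 = 7.06^2 = 49.84.
g * b^2 = 9.81 * 2.6^2 = 9.81 * 6.76 = 66.32.
Q^2 / (g*b^2) = 49.84 / 66.32 = 0.7515.
yc = 0.7515^(1/3) = 0.9092 m.

0.9092


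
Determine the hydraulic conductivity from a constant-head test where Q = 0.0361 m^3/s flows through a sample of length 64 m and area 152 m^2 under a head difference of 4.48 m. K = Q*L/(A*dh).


From K = Q*L / (A*dh):
Numerator: Q*L = 0.0361 * 64 = 2.3104.
Denominator: A*dh = 152 * 4.48 = 680.96.
K = 2.3104 / 680.96 = 0.003393 m/s.

0.003393


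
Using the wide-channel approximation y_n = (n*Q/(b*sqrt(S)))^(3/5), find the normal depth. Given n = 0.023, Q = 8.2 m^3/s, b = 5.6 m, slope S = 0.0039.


We use the wide-channel approximation y_n = (n*Q/(b*sqrt(S)))^(3/5).
sqrt(S) = sqrt(0.0039) = 0.06245.
Numerator: n*Q = 0.023 * 8.2 = 0.1886.
Denominator: b*sqrt(S) = 5.6 * 0.06245 = 0.34972.
arg = 0.5393.
y_n = 0.5393^(3/5) = 0.6904 m.

0.6904


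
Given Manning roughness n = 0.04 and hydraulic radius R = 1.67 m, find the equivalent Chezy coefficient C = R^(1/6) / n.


The Chezy coefficient relates to Manning's n through C = R^(1/6) / n.
R^(1/6) = 1.67^(1/6) = 1.08923.
C = 1.08923 / 0.04 = 27.23 m^(1/2)/s.

27.23


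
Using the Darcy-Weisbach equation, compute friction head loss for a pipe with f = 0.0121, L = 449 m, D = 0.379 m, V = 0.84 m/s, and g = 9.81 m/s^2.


Darcy-Weisbach equation: h_f = f * (L/D) * V^2/(2g).
f * L/D = 0.0121 * 449/0.379 = 14.3348.
V^2/(2g) = 0.84^2 / (2*9.81) = 0.7056 / 19.62 = 0.036 m.
h_f = 14.3348 * 0.036 = 0.516 m.

0.516


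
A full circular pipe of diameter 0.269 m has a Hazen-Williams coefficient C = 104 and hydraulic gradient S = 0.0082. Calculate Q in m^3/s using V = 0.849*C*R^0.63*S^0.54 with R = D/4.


For a full circular pipe, R = D/4 = 0.269/4 = 0.0673 m.
V = 0.849 * 104 * 0.0673^0.63 * 0.0082^0.54
  = 0.849 * 104 * 0.182577 * 0.074724
  = 1.2046 m/s.
Pipe area A = pi*D^2/4 = pi*0.269^2/4 = 0.0568 m^2.
Q = A * V = 0.0568 * 1.2046 = 0.0685 m^3/s.

0.0685


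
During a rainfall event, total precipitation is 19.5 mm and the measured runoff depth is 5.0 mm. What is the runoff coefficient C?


The runoff coefficient C = runoff depth / rainfall depth.
C = 5.0 / 19.5
  = 0.2564.

0.2564


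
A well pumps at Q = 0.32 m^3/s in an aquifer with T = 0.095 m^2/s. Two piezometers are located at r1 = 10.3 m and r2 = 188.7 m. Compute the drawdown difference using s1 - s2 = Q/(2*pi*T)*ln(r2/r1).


Thiem equation: s1 - s2 = Q/(2*pi*T) * ln(r2/r1).
ln(r2/r1) = ln(188.7/10.3) = 2.908.
Q/(2*pi*T) = 0.32 / (2*pi*0.095) = 0.32 / 0.5969 = 0.5361.
s1 - s2 = 0.5361 * 2.908 = 1.559 m.

1.559


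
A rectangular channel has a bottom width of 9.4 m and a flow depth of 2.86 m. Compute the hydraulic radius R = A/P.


For a rectangular section:
Flow area A = b * y = 9.4 * 2.86 = 26.88 m^2.
Wetted perimeter P = b + 2y = 9.4 + 2*2.86 = 15.12 m.
Hydraulic radius R = A/P = 26.88 / 15.12 = 1.778 m.

1.778


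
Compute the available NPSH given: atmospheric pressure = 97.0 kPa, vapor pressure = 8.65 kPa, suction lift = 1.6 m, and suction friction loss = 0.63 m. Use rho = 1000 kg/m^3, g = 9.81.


NPSHa = p_atm/(rho*g) - z_s - hf_s - p_vap/(rho*g).
p_atm/(rho*g) = 97.0*1000 / (1000*9.81) = 9.888 m.
p_vap/(rho*g) = 8.65*1000 / (1000*9.81) = 0.882 m.
NPSHa = 9.888 - 1.6 - 0.63 - 0.882
      = 6.78 m.

6.78


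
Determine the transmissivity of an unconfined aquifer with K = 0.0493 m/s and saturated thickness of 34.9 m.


Transmissivity is defined as T = K * h.
T = 0.0493 * 34.9
  = 1.7206 m^2/s.

1.7206


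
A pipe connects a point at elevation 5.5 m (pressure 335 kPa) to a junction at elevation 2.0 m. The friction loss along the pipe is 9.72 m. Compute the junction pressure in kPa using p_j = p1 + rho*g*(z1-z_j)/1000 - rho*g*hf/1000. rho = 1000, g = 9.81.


Junction pressure: p_j = p1 + rho*g*(z1 - z_j)/1000 - rho*g*hf/1000.
Elevation term = 1000*9.81*(5.5 - 2.0)/1000 = 34.335 kPa.
Friction term = 1000*9.81*9.72/1000 = 95.353 kPa.
p_j = 335 + 34.335 - 95.353 = 273.98 kPa.

273.98


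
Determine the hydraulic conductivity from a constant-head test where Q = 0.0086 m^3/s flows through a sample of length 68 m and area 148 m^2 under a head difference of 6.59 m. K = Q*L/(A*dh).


From K = Q*L / (A*dh):
Numerator: Q*L = 0.0086 * 68 = 0.5848.
Denominator: A*dh = 148 * 6.59 = 975.32.
K = 0.5848 / 975.32 = 0.0006 m/s.

0.0006


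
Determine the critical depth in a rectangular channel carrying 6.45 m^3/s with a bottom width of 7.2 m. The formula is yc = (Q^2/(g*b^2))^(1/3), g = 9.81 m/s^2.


Using yc = (Q^2 / (g * b^2))^(1/3):
Q^2 = 6.45^2 = 41.6.
g * b^2 = 9.81 * 7.2^2 = 9.81 * 51.84 = 508.55.
Q^2 / (g*b^2) = 41.6 / 508.55 = 0.0818.
yc = 0.0818^(1/3) = 0.4341 m.

0.4341


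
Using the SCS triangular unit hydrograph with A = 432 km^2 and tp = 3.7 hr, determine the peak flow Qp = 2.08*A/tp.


SCS formula: Qp = 2.08 * A / tp.
Qp = 2.08 * 432 / 3.7
   = 898.56 / 3.7
   = 242.85 m^3/s per cm.

242.85


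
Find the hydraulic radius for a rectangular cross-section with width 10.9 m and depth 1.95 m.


For a rectangular section:
Flow area A = b * y = 10.9 * 1.95 = 21.25 m^2.
Wetted perimeter P = b + 2y = 10.9 + 2*1.95 = 14.8 m.
Hydraulic radius R = A/P = 21.25 / 14.8 = 1.4361 m.

1.4361


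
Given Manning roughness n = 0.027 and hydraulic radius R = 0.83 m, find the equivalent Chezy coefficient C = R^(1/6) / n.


The Chezy coefficient relates to Manning's n through C = R^(1/6) / n.
R^(1/6) = 0.83^(1/6) = 0.969422.
C = 0.969422 / 0.027 = 35.9 m^(1/2)/s.

35.9


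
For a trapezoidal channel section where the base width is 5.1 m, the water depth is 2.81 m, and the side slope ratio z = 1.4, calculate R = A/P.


For a trapezoidal section with side slope z:
A = (b + z*y)*y = (5.1 + 1.4*2.81)*2.81 = 25.386 m^2.
P = b + 2*y*sqrt(1 + z^2) = 5.1 + 2*2.81*sqrt(1 + 1.4^2) = 14.769 m.
R = A/P = 25.386 / 14.769 = 1.7188 m.

1.7188


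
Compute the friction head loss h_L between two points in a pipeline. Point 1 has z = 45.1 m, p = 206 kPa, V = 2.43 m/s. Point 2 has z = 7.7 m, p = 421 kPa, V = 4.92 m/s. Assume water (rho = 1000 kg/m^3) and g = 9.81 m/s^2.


Total head at each section: H = z + p/(rho*g) + V^2/(2g).
H1 = 45.1 + 206*1000/(1000*9.81) + 2.43^2/(2*9.81)
   = 45.1 + 20.999 + 0.301
   = 66.4 m.
H2 = 7.7 + 421*1000/(1000*9.81) + 4.92^2/(2*9.81)
   = 7.7 + 42.915 + 1.2338
   = 51.849 m.
h_L = H1 - H2 = 66.4 - 51.849 = 14.551 m.

14.551


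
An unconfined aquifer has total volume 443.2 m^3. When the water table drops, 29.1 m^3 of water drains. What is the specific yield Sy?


Specific yield Sy = Volume drained / Total volume.
Sy = 29.1 / 443.2
   = 0.0657.

0.0657


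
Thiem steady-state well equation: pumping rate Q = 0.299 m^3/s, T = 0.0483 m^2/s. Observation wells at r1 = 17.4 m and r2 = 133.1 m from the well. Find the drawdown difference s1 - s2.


Thiem equation: s1 - s2 = Q/(2*pi*T) * ln(r2/r1).
ln(r2/r1) = ln(133.1/17.4) = 2.0346.
Q/(2*pi*T) = 0.299 / (2*pi*0.0483) = 0.299 / 0.3035 = 0.9852.
s1 - s2 = 0.9852 * 2.0346 = 2.0046 m.

2.0046


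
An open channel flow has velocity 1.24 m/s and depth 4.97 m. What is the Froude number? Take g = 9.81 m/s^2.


The Froude number is defined as Fr = V / sqrt(g*y).
g*y = 9.81 * 4.97 = 48.7557.
sqrt(g*y) = sqrt(48.7557) = 6.9825.
Fr = 1.24 / 6.9825 = 0.1776.

0.1776


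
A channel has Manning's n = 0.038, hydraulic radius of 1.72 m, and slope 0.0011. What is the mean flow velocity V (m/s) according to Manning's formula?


Manning's equation gives V = (1/n) * R^(2/3) * S^(1/2).
First, compute R^(2/3) = 1.72^(2/3) = 1.4356.
Next, S^(1/2) = 0.0011^(1/2) = 0.033166.
Then 1/n = 1/0.038 = 26.32.
V = 26.32 * 1.4356 * 0.033166 = 1.2529 m/s.

1.2529


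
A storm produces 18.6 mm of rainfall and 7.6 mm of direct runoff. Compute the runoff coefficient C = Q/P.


The runoff coefficient C = runoff depth / rainfall depth.
C = 7.6 / 18.6
  = 0.4086.

0.4086


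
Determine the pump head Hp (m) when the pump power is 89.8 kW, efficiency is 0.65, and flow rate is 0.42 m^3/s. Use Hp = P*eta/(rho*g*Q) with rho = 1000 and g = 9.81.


Pump head formula: Hp = P * eta / (rho * g * Q).
Numerator: P * eta = 89.8 * 1000 * 0.65 = 58370.0 W.
Denominator: rho * g * Q = 1000 * 9.81 * 0.42 = 4120.2.
Hp = 58370.0 / 4120.2 = 14.17 m.

14.17


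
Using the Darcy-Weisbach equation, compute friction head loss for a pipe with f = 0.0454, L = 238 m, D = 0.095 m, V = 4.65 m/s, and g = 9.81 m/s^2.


Darcy-Weisbach equation: h_f = f * (L/D) * V^2/(2g).
f * L/D = 0.0454 * 238/0.095 = 113.7389.
V^2/(2g) = 4.65^2 / (2*9.81) = 21.6225 / 19.62 = 1.1021 m.
h_f = 113.7389 * 1.1021 = 125.348 m.

125.348


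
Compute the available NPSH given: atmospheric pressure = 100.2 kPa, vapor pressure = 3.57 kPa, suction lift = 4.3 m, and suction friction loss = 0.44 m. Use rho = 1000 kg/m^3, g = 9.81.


NPSHa = p_atm/(rho*g) - z_s - hf_s - p_vap/(rho*g).
p_atm/(rho*g) = 100.2*1000 / (1000*9.81) = 10.214 m.
p_vap/(rho*g) = 3.57*1000 / (1000*9.81) = 0.364 m.
NPSHa = 10.214 - 4.3 - 0.44 - 0.364
      = 5.11 m.

5.11


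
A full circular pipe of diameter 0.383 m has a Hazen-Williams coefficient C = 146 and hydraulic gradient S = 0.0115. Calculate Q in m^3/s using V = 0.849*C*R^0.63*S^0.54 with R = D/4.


For a full circular pipe, R = D/4 = 0.383/4 = 0.0958 m.
V = 0.849 * 146 * 0.0958^0.63 * 0.0115^0.54
  = 0.849 * 146 * 0.228096 * 0.089697
  = 2.536 m/s.
Pipe area A = pi*D^2/4 = pi*0.383^2/4 = 0.1152 m^2.
Q = A * V = 0.1152 * 2.536 = 0.2922 m^3/s.

0.2922


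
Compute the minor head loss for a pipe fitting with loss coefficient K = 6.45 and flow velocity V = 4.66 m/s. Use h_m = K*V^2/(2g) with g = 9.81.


Minor loss formula: h_m = K * V^2/(2g).
V^2 = 4.66^2 = 21.7156.
V^2/(2g) = 21.7156 / 19.62 = 1.1068 m.
h_m = 6.45 * 1.1068 = 7.1389 m.

7.1389


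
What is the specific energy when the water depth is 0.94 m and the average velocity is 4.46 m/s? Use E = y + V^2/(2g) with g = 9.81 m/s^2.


Specific energy E = y + V^2/(2g).
Velocity head = V^2/(2g) = 4.46^2 / (2*9.81) = 19.8916 / 19.62 = 1.0138 m.
E = 0.94 + 1.0138 = 1.9538 m.

1.9538


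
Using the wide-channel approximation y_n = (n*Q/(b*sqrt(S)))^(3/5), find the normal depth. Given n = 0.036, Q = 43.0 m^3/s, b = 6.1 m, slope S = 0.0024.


We use the wide-channel approximation y_n = (n*Q/(b*sqrt(S)))^(3/5).
sqrt(S) = sqrt(0.0024) = 0.04899.
Numerator: n*Q = 0.036 * 43.0 = 1.548.
Denominator: b*sqrt(S) = 6.1 * 0.04899 = 0.298839.
arg = 5.1801.
y_n = 5.1801^(3/5) = 2.6829 m.

2.6829


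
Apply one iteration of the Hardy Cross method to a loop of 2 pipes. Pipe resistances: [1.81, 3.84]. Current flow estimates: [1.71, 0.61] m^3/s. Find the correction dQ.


Numerator terms (r*Q*|Q|): 1.81*1.71*|1.71| = 5.2926; 3.84*0.61*|0.61| = 1.4289.
Sum of numerator = 6.7215.
Denominator terms (r*|Q|): 1.81*|1.71| = 3.0951; 3.84*|0.61| = 2.3424.
2 * sum of denominator = 2 * 5.4375 = 10.875.
dQ = -6.7215 / 10.875 = -0.6181 m^3/s.

-0.6181


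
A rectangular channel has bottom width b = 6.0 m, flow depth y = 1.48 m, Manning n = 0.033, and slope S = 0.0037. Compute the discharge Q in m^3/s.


For a rectangular channel, the cross-sectional area A = b * y = 6.0 * 1.48 = 8.88 m^2.
The wetted perimeter P = b + 2y = 6.0 + 2*1.48 = 8.96 m.
Hydraulic radius R = A/P = 8.88/8.96 = 0.9911 m.
Velocity V = (1/n)*R^(2/3)*S^(1/2) = (1/0.033)*0.9911^(2/3)*0.0037^(1/2) = 1.8323 m/s.
Discharge Q = A * V = 8.88 * 1.8323 = 16.271 m^3/s.

16.271


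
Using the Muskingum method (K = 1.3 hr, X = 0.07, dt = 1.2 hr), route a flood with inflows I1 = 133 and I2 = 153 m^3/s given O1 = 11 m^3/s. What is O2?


Muskingum coefficients:
denom = 2*K*(1-X) + dt = 2*1.3*(1-0.07) + 1.2 = 3.618.
C0 = (dt - 2*K*X)/denom = (1.2 - 2*1.3*0.07)/3.618 = 0.2814.
C1 = (dt + 2*K*X)/denom = (1.2 + 2*1.3*0.07)/3.618 = 0.382.
C2 = (2*K*(1-X) - dt)/denom = 0.3367.
O2 = C0*I2 + C1*I1 + C2*O1
   = 0.2814*153 + 0.382*133 + 0.3367*11
   = 97.56 m^3/s.

97.56


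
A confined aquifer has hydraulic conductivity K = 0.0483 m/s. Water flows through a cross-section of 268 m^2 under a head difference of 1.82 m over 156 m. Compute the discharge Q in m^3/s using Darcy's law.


Darcy's law: Q = K * A * i, where i = dh/L.
Hydraulic gradient i = 1.82 / 156 = 0.011667.
Q = 0.0483 * 268 * 0.011667
  = 0.151 m^3/s.

0.151


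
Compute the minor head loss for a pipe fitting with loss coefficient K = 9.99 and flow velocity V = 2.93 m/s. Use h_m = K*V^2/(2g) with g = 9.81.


Minor loss formula: h_m = K * V^2/(2g).
V^2 = 2.93^2 = 8.5849.
V^2/(2g) = 8.5849 / 19.62 = 0.4376 m.
h_m = 9.99 * 0.4376 = 4.3712 m.

4.3712


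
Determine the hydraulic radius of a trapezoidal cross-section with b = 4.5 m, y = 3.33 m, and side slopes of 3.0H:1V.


For a trapezoidal section with side slope z:
A = (b + z*y)*y = (4.5 + 3.0*3.33)*3.33 = 48.252 m^2.
P = b + 2*y*sqrt(1 + z^2) = 4.5 + 2*3.33*sqrt(1 + 3.0^2) = 25.561 m.
R = A/P = 48.252 / 25.561 = 1.8877 m.

1.8877


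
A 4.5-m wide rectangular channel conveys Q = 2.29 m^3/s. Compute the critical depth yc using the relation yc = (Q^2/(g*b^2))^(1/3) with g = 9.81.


Using yc = (Q^2 / (g * b^2))^(1/3):
Q^2 = 2.29^2 = 5.24.
g * b^2 = 9.81 * 4.5^2 = 9.81 * 20.25 = 198.65.
Q^2 / (g*b^2) = 5.24 / 198.65 = 0.0264.
yc = 0.0264^(1/3) = 0.2978 m.

0.2978


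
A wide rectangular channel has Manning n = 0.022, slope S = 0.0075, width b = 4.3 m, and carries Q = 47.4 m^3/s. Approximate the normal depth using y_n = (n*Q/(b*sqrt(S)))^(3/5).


We use the wide-channel approximation y_n = (n*Q/(b*sqrt(S)))^(3/5).
sqrt(S) = sqrt(0.0075) = 0.086603.
Numerator: n*Q = 0.022 * 47.4 = 1.0428.
Denominator: b*sqrt(S) = 4.3 * 0.086603 = 0.372393.
arg = 2.8003.
y_n = 2.8003^(3/5) = 1.8549 m.

1.8549


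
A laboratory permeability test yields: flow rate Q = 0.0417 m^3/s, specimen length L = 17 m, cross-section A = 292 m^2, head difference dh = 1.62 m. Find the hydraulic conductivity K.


From K = Q*L / (A*dh):
Numerator: Q*L = 0.0417 * 17 = 0.7089.
Denominator: A*dh = 292 * 1.62 = 473.04.
K = 0.7089 / 473.04 = 0.001499 m/s.

0.001499


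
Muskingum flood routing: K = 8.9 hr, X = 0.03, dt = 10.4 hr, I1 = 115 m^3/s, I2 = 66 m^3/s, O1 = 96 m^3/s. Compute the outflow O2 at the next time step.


Muskingum coefficients:
denom = 2*K*(1-X) + dt = 2*8.9*(1-0.03) + 10.4 = 27.666.
C0 = (dt - 2*K*X)/denom = (10.4 - 2*8.9*0.03)/27.666 = 0.3566.
C1 = (dt + 2*K*X)/denom = (10.4 + 2*8.9*0.03)/27.666 = 0.3952.
C2 = (2*K*(1-X) - dt)/denom = 0.2482.
O2 = C0*I2 + C1*I1 + C2*O1
   = 0.3566*66 + 0.3952*115 + 0.2482*96
   = 92.81 m^3/s.

92.81


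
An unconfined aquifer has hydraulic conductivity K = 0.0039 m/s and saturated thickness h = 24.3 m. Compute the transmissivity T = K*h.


Transmissivity is defined as T = K * h.
T = 0.0039 * 24.3
  = 0.0948 m^2/s.

0.0948


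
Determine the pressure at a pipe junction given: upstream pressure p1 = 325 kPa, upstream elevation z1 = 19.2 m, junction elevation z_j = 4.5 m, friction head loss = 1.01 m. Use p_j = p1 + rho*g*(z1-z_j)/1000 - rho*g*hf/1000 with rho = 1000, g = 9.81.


Junction pressure: p_j = p1 + rho*g*(z1 - z_j)/1000 - rho*g*hf/1000.
Elevation term = 1000*9.81*(19.2 - 4.5)/1000 = 144.207 kPa.
Friction term = 1000*9.81*1.01/1000 = 9.908 kPa.
p_j = 325 + 144.207 - 9.908 = 459.3 kPa.

459.3


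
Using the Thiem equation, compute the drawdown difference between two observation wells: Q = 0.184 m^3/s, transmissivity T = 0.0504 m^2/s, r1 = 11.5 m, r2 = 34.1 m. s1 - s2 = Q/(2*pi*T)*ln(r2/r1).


Thiem equation: s1 - s2 = Q/(2*pi*T) * ln(r2/r1).
ln(r2/r1) = ln(34.1/11.5) = 1.087.
Q/(2*pi*T) = 0.184 / (2*pi*0.0504) = 0.184 / 0.3167 = 0.581.
s1 - s2 = 0.581 * 1.087 = 0.6316 m.

0.6316


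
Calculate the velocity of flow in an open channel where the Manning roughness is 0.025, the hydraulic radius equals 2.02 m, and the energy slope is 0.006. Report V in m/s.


Manning's equation gives V = (1/n) * R^(2/3) * S^(1/2).
First, compute R^(2/3) = 2.02^(2/3) = 1.598.
Next, S^(1/2) = 0.006^(1/2) = 0.07746.
Then 1/n = 1/0.025 = 40.0.
V = 40.0 * 1.598 * 0.07746 = 4.9511 m/s.

4.9511


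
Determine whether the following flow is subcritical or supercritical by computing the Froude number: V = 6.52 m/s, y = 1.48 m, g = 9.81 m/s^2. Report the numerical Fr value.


The Froude number is defined as Fr = V / sqrt(g*y).
g*y = 9.81 * 1.48 = 14.5188.
sqrt(g*y) = sqrt(14.5188) = 3.8104.
Fr = 6.52 / 3.8104 = 1.7111.
Since Fr > 1, the flow is supercritical.

1.7111


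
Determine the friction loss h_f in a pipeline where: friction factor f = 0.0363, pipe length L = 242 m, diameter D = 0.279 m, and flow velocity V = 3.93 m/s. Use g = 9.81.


Darcy-Weisbach equation: h_f = f * (L/D) * V^2/(2g).
f * L/D = 0.0363 * 242/0.279 = 31.486.
V^2/(2g) = 3.93^2 / (2*9.81) = 15.4449 / 19.62 = 0.7872 m.
h_f = 31.486 * 0.7872 = 24.786 m.

24.786


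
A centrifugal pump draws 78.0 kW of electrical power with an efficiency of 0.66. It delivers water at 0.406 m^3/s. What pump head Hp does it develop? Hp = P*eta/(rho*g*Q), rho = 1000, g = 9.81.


Pump head formula: Hp = P * eta / (rho * g * Q).
Numerator: P * eta = 78.0 * 1000 * 0.66 = 51480.0 W.
Denominator: rho * g * Q = 1000 * 9.81 * 0.406 = 3982.86.
Hp = 51480.0 / 3982.86 = 12.93 m.

12.93


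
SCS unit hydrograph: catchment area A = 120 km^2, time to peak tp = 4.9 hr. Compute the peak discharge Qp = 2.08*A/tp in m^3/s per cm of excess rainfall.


SCS formula: Qp = 2.08 * A / tp.
Qp = 2.08 * 120 / 4.9
   = 249.6 / 4.9
   = 50.94 m^3/s per cm.

50.94


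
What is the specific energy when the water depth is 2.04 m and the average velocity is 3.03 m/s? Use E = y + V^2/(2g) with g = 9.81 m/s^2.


Specific energy E = y + V^2/(2g).
Velocity head = V^2/(2g) = 3.03^2 / (2*9.81) = 9.1809 / 19.62 = 0.4679 m.
E = 2.04 + 0.4679 = 2.5079 m.

2.5079


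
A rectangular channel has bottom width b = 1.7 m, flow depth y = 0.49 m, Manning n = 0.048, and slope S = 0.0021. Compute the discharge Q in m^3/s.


For a rectangular channel, the cross-sectional area A = b * y = 1.7 * 0.49 = 0.83 m^2.
The wetted perimeter P = b + 2y = 1.7 + 2*0.49 = 2.68 m.
Hydraulic radius R = A/P = 0.83/2.68 = 0.3108 m.
Velocity V = (1/n)*R^(2/3)*S^(1/2) = (1/0.048)*0.3108^(2/3)*0.0021^(1/2) = 0.4381 m/s.
Discharge Q = A * V = 0.83 * 0.4381 = 0.365 m^3/s.

0.365


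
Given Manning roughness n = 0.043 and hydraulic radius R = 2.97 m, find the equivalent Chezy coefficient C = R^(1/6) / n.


The Chezy coefficient relates to Manning's n through C = R^(1/6) / n.
R^(1/6) = 2.97^(1/6) = 1.198927.
C = 1.198927 / 0.043 = 27.88 m^(1/2)/s.

27.88


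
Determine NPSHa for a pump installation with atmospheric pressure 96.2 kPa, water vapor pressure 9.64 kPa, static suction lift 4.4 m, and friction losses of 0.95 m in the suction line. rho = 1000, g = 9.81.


NPSHa = p_atm/(rho*g) - z_s - hf_s - p_vap/(rho*g).
p_atm/(rho*g) = 96.2*1000 / (1000*9.81) = 9.806 m.
p_vap/(rho*g) = 9.64*1000 / (1000*9.81) = 0.983 m.
NPSHa = 9.806 - 4.4 - 0.95 - 0.983
      = 3.47 m.

3.47


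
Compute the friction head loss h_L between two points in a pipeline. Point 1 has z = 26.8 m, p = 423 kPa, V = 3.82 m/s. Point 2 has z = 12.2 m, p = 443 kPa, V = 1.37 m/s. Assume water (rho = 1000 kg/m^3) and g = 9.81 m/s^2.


Total head at each section: H = z + p/(rho*g) + V^2/(2g).
H1 = 26.8 + 423*1000/(1000*9.81) + 3.82^2/(2*9.81)
   = 26.8 + 43.119 + 0.7438
   = 70.663 m.
H2 = 12.2 + 443*1000/(1000*9.81) + 1.37^2/(2*9.81)
   = 12.2 + 45.158 + 0.0957
   = 57.454 m.
h_L = H1 - H2 = 70.663 - 57.454 = 13.209 m.

13.209


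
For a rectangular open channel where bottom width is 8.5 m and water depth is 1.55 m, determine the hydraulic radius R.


For a rectangular section:
Flow area A = b * y = 8.5 * 1.55 = 13.18 m^2.
Wetted perimeter P = b + 2y = 8.5 + 2*1.55 = 11.6 m.
Hydraulic radius R = A/P = 13.18 / 11.6 = 1.1358 m.

1.1358


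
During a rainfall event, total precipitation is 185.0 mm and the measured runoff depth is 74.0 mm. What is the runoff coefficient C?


The runoff coefficient C = runoff depth / rainfall depth.
C = 74.0 / 185.0
  = 0.4.

0.4


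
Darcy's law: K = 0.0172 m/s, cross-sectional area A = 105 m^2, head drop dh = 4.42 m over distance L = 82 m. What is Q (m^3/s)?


Darcy's law: Q = K * A * i, where i = dh/L.
Hydraulic gradient i = 4.42 / 82 = 0.053902.
Q = 0.0172 * 105 * 0.053902
  = 0.0973 m^3/s.

0.0973


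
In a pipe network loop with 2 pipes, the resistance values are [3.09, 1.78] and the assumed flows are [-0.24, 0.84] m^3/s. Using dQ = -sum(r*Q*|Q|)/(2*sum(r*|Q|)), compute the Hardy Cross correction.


Numerator terms (r*Q*|Q|): 3.09*-0.24*|-0.24| = -0.178; 1.78*0.84*|0.84| = 1.256.
Sum of numerator = 1.078.
Denominator terms (r*|Q|): 3.09*|-0.24| = 0.7416; 1.78*|0.84| = 1.4952.
2 * sum of denominator = 2 * 2.2368 = 4.4736.
dQ = -1.078 / 4.4736 = -0.241 m^3/s.

-0.241


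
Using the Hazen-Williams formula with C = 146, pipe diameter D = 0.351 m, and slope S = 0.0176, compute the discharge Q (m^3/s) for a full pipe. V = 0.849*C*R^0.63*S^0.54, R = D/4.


For a full circular pipe, R = D/4 = 0.351/4 = 0.0877 m.
V = 0.849 * 146 * 0.0877^0.63 * 0.0176^0.54
  = 0.849 * 146 * 0.215897 * 0.11287
  = 3.0205 m/s.
Pipe area A = pi*D^2/4 = pi*0.351^2/4 = 0.0968 m^2.
Q = A * V = 0.0968 * 3.0205 = 0.2923 m^3/s.

0.2923


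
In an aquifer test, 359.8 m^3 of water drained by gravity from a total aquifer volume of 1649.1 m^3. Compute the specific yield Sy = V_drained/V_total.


Specific yield Sy = Volume drained / Total volume.
Sy = 359.8 / 1649.1
   = 0.2182.

0.2182


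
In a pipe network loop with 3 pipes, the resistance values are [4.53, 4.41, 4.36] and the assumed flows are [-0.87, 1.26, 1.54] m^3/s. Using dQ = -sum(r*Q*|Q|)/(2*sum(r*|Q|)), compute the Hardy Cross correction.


Numerator terms (r*Q*|Q|): 4.53*-0.87*|-0.87| = -3.4288; 4.41*1.26*|1.26| = 7.0013; 4.36*1.54*|1.54| = 10.3402.
Sum of numerator = 13.9127.
Denominator terms (r*|Q|): 4.53*|-0.87| = 3.9411; 4.41*|1.26| = 5.5566; 4.36*|1.54| = 6.7144.
2 * sum of denominator = 2 * 16.2121 = 32.4242.
dQ = -13.9127 / 32.4242 = -0.4291 m^3/s.

-0.4291
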